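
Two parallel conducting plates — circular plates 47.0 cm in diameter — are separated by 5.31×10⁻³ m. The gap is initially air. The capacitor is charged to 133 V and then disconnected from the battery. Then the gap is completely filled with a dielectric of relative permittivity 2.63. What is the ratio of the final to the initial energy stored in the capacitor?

0.380

Isolated ⇒ Q is held fixed.
C₂ = 2.63 C₁ and U = Q²/(2C), so U₂/U₁ = C₁/C₂ = 0.380.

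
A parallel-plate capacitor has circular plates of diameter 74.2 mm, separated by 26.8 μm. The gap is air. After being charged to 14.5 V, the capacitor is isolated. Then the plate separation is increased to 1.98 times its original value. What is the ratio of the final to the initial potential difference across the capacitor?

1.98

Isolated ⇒ Q is held fixed.
C₂ = 0.505 C₁ and V = Q/C, so V₂/V₁ = C₁/C₂ = 1.98.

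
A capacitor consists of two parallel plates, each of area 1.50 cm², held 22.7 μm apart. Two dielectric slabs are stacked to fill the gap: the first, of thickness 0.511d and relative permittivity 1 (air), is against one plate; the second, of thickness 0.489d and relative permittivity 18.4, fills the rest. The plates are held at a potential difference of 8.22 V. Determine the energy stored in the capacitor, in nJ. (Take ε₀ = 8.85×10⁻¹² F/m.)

A = 1.50 cm² = 1.50×10⁻⁴ m².
Stacked slabs ⇒ two capacitors in series, each with the full plate area.
C₁ = κ₁ε₀A/d₁ = 1.00 × 8.85×10⁻¹² × 1.50×10⁻⁴ / 1.16×10⁻⁵ = 1.14×10⁻¹⁰ F.
C₂ = κ₂ε₀A/d₂ = 18.4 × 8.85×10⁻¹² × 1.50×10⁻⁴ / 1.11×10⁻⁵ = 2.20×10⁻⁹ F.
C = (1/C₁ + 1/C₂)⁻¹ = 1.09×10⁻¹⁰ F.
U = ½CV² = ½ × 1.09×10⁻¹⁰ × (8.22)² = 3.68×10⁻⁹ J.

U ≈ 3.68 nJ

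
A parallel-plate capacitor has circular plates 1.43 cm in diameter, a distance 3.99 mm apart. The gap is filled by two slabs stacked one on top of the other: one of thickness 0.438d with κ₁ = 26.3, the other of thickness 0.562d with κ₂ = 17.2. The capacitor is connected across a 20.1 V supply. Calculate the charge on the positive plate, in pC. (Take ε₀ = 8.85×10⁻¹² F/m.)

Q ≈ 145 pC

A = π(1.43/2 cm)² = 1.61×10⁻⁴ m².
Stacked slabs ⇒ two capacitors in series, each with the full plate area.
C₁ = κ₁ε₀A/d₁ = 26.3 × 8.85×10⁻¹² × 1.61×10⁻⁴ / 1.75×10⁻³ = 2.14×10⁻¹¹ F.
C₂ = κ₂ε₀A/d₂ = 17.2 × 8.85×10⁻¹² × 1.61×10⁻⁴ / 2.24×10⁻³ = 1.09×10⁻¹¹ F.
C = (1/C₁ + 1/C₂)⁻¹ = 7.22×10⁻¹² F.
Q = CV = 7.22×10⁻¹² × 20.1 = 1.45×10⁻¹⁰ C.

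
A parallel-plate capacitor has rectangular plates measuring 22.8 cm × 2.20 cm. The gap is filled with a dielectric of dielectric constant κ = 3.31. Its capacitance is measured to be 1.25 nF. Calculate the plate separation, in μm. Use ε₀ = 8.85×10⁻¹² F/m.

118 μm

A = 22.8 × 2.20 cm² = 5.02×10⁻³ m².
d = κε₀A/C = 3.31 × 8.85×10⁻¹² × 5.02×10⁻³ / 1.25×10⁻⁹ = 1.18×10⁻⁴ m.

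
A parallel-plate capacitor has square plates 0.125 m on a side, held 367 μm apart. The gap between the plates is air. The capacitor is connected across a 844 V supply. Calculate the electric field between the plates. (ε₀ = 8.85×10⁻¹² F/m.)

E = V/d = 844 / 3.67×10⁻⁴ = 2.30×10⁶ V/m.

2.30 MV/m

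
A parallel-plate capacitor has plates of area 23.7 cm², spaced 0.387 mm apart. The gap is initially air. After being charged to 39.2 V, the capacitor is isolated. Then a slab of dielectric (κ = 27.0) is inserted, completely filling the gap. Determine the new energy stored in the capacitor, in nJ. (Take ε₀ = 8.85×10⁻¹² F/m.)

1.54 nJ

A = 23.7 cm² = 2.37×10⁻³ m².
Initially C₁ = ε₀A/d = 8.85×10⁻¹² × 2.37×10⁻³ / 3.87×10⁻⁴ = 5.42×10⁻¹¹ F.
U₁ = 4.16×10⁻⁸ J.
Isolated ⇒ Q is held fixed. C₂ = 27.0 C₁ and U = Q²/(2C), so U₂/U₁ = C₁/C₂ = 0.0370.
U₂ = 0.0370 × 4.16×10⁻⁸ = 1.54×10⁻⁹ J.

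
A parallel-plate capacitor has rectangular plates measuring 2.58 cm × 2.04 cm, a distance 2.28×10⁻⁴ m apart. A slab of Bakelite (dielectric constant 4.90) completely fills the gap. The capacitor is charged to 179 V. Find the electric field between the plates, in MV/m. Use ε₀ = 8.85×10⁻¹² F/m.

E = V/d = 179 / 2.28×10⁻⁴ = 7.85×10⁵ V/m.

E ≈ 0.785 MV/m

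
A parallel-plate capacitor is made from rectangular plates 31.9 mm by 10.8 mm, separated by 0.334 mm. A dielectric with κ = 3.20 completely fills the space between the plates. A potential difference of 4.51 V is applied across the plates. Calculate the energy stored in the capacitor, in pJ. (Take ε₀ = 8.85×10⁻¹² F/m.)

A = 31.9 × 10.8 mm² = 3.45×10⁻⁴ m².
C = κε₀A/d = 3.20 × 8.85×10⁻¹² × 3.45×10⁻⁴ / 3.34×10⁻⁴ = 2.92×10⁻¹¹ F.
U = ½CV² = ½ × 2.92×10⁻¹¹ × (4.51)² = 2.97×10⁻¹⁰ J.

U ≈ 297 pJ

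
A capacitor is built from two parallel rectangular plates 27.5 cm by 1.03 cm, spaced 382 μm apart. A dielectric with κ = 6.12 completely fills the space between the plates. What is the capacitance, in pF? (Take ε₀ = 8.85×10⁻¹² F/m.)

C ≈ 402 pF

A = 27.5 × 1.03 cm² = 2.83×10⁻³ m².
C = κε₀A/d = 6.12 × 8.85×10⁻¹² × 2.83×10⁻³ / 3.82×10⁻⁴ = 4.02×10⁻¹⁰ F.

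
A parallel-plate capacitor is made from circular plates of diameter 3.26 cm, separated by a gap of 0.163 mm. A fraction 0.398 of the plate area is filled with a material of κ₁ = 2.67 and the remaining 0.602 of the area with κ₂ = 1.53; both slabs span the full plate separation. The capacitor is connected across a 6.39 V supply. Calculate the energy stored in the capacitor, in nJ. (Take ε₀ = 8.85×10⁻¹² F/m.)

A = π(3.26/2 cm)² = 8.35×10⁻⁴ m².
Side-by-side slabs ⇒ two capacitors in parallel, each spanning the full gap.
C₁ = κ₁ε₀A₁/d = 2.67 × 8.85×10⁻¹² × 3.32×10⁻⁴ / 1.63×10⁻⁴ = 4.82×10⁻¹¹ F.
C₂ = κ₂ε₀A₂/d = 1.53 × 8.85×10⁻¹² × 5.02×10⁻⁴ / 1.63×10⁻⁴ = 4.17×10⁻¹¹ F.
C = C₁ + C₂ = 8.99×10⁻¹¹ F.
U = ½CV² = ½ × 8.99×10⁻¹¹ × (6.39)² = 1.84×10⁻⁹ J.

U ≈ 1.84 nJ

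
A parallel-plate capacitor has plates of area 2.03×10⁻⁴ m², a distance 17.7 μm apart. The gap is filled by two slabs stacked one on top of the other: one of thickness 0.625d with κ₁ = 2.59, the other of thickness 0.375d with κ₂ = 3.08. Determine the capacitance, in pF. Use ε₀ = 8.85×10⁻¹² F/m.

Stacked slabs ⇒ two capacitors in series, each with the full plate area.
C₁ = κ₁ε₀A/d₁ = 2.59 × 8.85×10⁻¹² × 2.03×10⁻⁴ / 1.11×10⁻⁵ = 4.21×10⁻¹⁰ F.
C₂ = κ₂ε₀A/d₂ = 3.08 × 8.85×10⁻¹² × 2.03×10⁻⁴ / 6.64×10⁻⁶ = 8.34×10⁻¹⁰ F.
C = (1/C₁ + 1/C₂)⁻¹ = 2.80×10⁻¹⁰ F.

C ≈ 280 pF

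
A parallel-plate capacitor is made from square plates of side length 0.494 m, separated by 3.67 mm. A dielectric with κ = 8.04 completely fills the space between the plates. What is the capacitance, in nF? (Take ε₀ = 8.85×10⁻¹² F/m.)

A = (0.494 m)² = 0.244 m².
C = κε₀A/d = 8.04 × 8.85×10⁻¹² × 0.244 / 3.67×10⁻³ = 4.73×10⁻⁹ F.

C ≈ 4.73 nF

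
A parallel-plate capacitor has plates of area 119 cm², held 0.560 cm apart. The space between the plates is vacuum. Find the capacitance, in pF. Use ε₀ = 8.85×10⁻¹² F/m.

18.8 pF

A = 119 cm² = 1.19×10⁻² m².
C = ε₀A/d = 8.85×10⁻¹² × 1.19×10⁻² / 5.60×10⁻³ = 1.88×10⁻¹¹ F.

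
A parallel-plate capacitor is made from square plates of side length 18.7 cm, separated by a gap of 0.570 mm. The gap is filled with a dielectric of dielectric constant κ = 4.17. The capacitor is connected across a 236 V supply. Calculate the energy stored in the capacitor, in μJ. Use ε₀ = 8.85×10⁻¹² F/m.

63.0 μJ

A = (18.7 cm)² = 3.50×10⁻² m².
C = κε₀A/d = 4.17 × 8.85×10⁻¹² × 3.50×10⁻² / 5.70×10⁻⁴ = 2.26×10⁻⁹ F.
U = ½CV² = ½ × 2.26×10⁻⁹ × (236)² = 6.30×10⁻⁵ J.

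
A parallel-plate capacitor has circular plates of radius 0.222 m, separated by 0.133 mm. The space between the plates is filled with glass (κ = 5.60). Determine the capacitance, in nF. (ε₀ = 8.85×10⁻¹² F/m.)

57.7 nF

A = π(0.222 m)² = 0.155 m².
C = κε₀A/d = 5.60 × 8.85×10⁻¹² × 0.155 / 1.33×10⁻⁴ = 5.77×10⁻⁸ F.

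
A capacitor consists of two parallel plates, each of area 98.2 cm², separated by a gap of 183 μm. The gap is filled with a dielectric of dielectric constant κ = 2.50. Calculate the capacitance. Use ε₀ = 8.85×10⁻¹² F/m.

A = 98.2 cm² = 9.82×10⁻³ m².
C = κε₀A/d = 2.50 × 8.85×10⁻¹² × 9.82×10⁻³ / 1.83×10⁻⁴ = 1.19×10⁻⁹ F.

1.19 nF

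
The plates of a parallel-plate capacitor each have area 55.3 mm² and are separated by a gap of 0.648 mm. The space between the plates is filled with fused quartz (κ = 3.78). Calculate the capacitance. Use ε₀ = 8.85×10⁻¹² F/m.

A = 55.3 mm² = 5.53×10⁻⁵ m².
C = κε₀A/d = 3.78 × 8.85×10⁻¹² × 5.53×10⁻⁵ / 6.48×10⁻⁴ = 2.85×10⁻¹² F.

C ≈ 2.85 pF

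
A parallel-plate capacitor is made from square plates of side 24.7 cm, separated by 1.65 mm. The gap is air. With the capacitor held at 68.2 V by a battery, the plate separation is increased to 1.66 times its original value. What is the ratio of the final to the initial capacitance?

C₂/C₁ ≈ 0.602

C = ε₀A/d scales as 1/d, so C₂/C₁ = d₁/d₂ = 1/1.66 = 0.602.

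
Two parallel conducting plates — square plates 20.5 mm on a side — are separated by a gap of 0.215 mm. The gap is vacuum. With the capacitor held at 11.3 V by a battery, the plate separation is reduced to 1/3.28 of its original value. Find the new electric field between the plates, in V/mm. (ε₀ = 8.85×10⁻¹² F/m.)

E ≈ 172 V/mm

A = (20.5 mm)² = 4.20×10⁻⁴ m².
Initially C₁ = ε₀A/d = 8.85×10⁻¹² × 4.20×10⁻⁴ / 2.15×10⁻⁴ = 1.73×10⁻¹¹ F.
E₁ = 5.26×10⁴ V/m.
Battery connected ⇒ V is held fixed. E = V/d, so E₂/E₁ = d₁/d₂ = 3.28.
E₂ = 3.28 × 5.26×10⁴ = 1.72×10⁵ V/m.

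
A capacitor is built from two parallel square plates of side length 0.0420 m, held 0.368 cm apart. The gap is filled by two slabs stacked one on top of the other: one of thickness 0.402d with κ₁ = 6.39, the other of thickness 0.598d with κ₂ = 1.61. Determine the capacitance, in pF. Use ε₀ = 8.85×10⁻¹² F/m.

A = (0.0420 m)² = 1.76×10⁻³ m².
Stacked slabs ⇒ two capacitors in series, each with the full plate area.
C₁ = κ₁ε₀A/d₁ = 6.39 × 8.85×10⁻¹² × 1.76×10⁻³ / 1.48×10⁻³ = 6.74×10⁻¹¹ F.
C₂ = κ₂ε₀A/d₂ = 1.61 × 8.85×10⁻¹² × 1.76×10⁻³ / 2.20×10⁻³ = 1.14×10⁻¹¹ F.
C = (1/C₁ + 1/C₂)⁻¹ = 9.77×10⁻¹² F.

C ≈ 9.77 pF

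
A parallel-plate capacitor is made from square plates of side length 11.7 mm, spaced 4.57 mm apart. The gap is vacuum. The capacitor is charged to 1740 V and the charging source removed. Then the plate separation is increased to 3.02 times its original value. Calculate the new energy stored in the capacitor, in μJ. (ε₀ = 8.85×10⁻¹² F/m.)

1.21 μJ

A = (11.7 mm)² = 1.37×10⁻⁴ m².
Initially C₁ = ε₀A/d = 8.85×10⁻¹² × 1.37×10⁻⁴ / 4.57×10⁻³ = 2.65×10⁻¹³ F.
U₁ = 4.01×10⁻⁷ J.
Isolated ⇒ Q is held fixed. C₂ = 0.331 C₁ and U = Q²/(2C), so U₂/U₁ = C₁/C₂ = 3.02.
U₂ = 3.02 × 4.01×10⁻⁷ = 1.21×10⁻⁶ J.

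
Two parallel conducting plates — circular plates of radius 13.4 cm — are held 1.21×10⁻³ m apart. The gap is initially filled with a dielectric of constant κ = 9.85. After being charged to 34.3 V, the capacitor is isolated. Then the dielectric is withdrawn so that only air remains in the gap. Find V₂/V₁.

Isolated ⇒ Q is held fixed.
C₂ = 0.102 C₁ and V = Q/C, so V₂/V₁ = C₁/C₂ = 9.85.

9.85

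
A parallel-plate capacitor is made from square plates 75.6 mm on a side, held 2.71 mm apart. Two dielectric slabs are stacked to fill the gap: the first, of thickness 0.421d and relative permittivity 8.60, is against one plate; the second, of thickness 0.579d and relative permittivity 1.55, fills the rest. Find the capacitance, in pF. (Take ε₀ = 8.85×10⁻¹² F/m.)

C ≈ 44.2 pF

A = (75.6 mm)² = 5.72×10⁻³ m².
Stacked slabs ⇒ two capacitors in series, each with the full plate area.
C₁ = κ₁ε₀A/d₁ = 8.60 × 8.85×10⁻¹² × 5.72×10⁻³ / 1.14×10⁻³ = 3.81×10⁻¹⁰ F.
C₂ = κ₂ε₀A/d₂ = 1.55 × 8.85×10⁻¹² × 5.72×10⁻³ / 1.57×10⁻³ = 5.00×10⁻¹¹ F.
C = (1/C₁ + 1/C₂)⁻¹ = 4.42×10⁻¹¹ F.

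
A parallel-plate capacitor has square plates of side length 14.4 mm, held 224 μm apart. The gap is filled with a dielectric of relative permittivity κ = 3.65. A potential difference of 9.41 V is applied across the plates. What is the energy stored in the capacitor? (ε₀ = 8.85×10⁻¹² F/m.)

A = (14.4 mm)² = 2.07×10⁻⁴ m².
C = κε₀A/d = 3.65 × 8.85×10⁻¹² × 2.07×10⁻⁴ / 2.24×10⁻⁴ = 2.99×10⁻¹¹ F.
U = ½CV² = ½ × 2.99×10⁻¹¹ × (9.41)² = 1.32×10⁻⁹ J.

U ≈ 1.32 nJ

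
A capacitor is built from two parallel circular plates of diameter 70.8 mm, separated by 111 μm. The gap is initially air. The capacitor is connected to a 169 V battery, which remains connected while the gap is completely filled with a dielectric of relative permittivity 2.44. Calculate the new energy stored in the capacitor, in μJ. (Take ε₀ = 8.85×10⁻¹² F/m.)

A = π(70.8/2 mm)² = 3.94×10⁻³ m².
Initially C₁ = ε₀A/d = 8.85×10⁻¹² × 3.94×10⁻³ / 1.11×10⁻⁴ = 3.14×10⁻¹⁰ F.
U₁ = 4.48×10⁻⁶ J.
Battery connected ⇒ V is held fixed. C₂ = 2.44 C₁ and U = ½CV², so U₂/U₁ = C₂/C₁ = 2.44.
U₂ = 2.44 × 4.48×10⁻⁶ = 1.09×10⁻⁵ J.

U ≈ 10.9 μJ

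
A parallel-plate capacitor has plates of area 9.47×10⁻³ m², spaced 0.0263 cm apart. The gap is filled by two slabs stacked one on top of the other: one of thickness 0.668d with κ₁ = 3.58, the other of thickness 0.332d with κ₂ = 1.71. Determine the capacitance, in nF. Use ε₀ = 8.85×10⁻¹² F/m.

Stacked slabs ⇒ two capacitors in series, each with the full plate area.
C₁ = κ₁ε₀A/d₁ = 3.58 × 8.85×10⁻¹² × 9.47×10⁻³ / 1.76×10⁻⁴ = 1.71×10⁻⁹ F.
C₂ = κ₂ε₀A/d₂ = 1.71 × 8.85×10⁻¹² × 9.47×10⁻³ / 8.73×10⁻⁵ = 1.64×10⁻⁹ F.
C = (1/C₁ + 1/C₂)⁻¹ = 8.37×10⁻¹⁰ F.

C ≈ 0.837 nF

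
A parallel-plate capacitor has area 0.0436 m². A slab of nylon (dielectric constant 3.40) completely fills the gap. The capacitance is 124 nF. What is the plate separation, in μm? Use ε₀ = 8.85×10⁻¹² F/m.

10.6 μm

d = κε₀A/C = 3.40 × 8.85×10⁻¹² × 4.36×10⁻² / 1.24×10⁻⁷ = 1.06×10⁻⁵ m.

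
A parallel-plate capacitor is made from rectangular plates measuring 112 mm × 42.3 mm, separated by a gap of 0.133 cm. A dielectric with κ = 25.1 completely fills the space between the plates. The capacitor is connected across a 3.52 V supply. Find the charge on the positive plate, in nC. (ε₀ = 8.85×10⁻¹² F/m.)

A = 112 × 42.3 mm² = 4.74×10⁻³ m².
C = κε₀A/d = 25.1 × 8.85×10⁻¹² × 4.74×10⁻³ / 1.33×10⁻³ = 7.91×10⁻¹⁰ F.
Q = CV = 7.91×10⁻¹⁰ × 3.52 = 2.79×10⁻⁹ C.

Q ≈ 2.79 nC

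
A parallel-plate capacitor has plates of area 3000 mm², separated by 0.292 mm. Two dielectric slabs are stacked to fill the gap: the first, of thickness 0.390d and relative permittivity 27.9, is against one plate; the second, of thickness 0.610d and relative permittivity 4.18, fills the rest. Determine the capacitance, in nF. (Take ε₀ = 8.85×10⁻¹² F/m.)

0.569 nF

A = 3000 mm² = 3.00×10⁻³ m².
Stacked slabs ⇒ two capacitors in series, each with the full plate area.
C₁ = κ₁ε₀A/d₁ = 27.9 × 8.85×10⁻¹² × 3.00×10⁻³ / 1.14×10⁻⁴ = 6.50×10⁻⁹ F.
C₂ = κ₂ε₀A/d₂ = 4.18 × 8.85×10⁻¹² × 3.00×10⁻³ / 1.78×10⁻⁴ = 6.23×10⁻¹⁰ F.
C = (1/C₁ + 1/C₂)⁻¹ = 5.69×10⁻¹⁰ F.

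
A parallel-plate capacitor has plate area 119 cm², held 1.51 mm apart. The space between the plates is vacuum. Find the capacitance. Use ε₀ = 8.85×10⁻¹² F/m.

A = 119 cm² = 1.19×10⁻² m².
C = ε₀A/d = 8.85×10⁻¹² × 1.19×10⁻² / 1.51×10⁻³ = 6.97×10⁻¹¹ F.

69.7 pF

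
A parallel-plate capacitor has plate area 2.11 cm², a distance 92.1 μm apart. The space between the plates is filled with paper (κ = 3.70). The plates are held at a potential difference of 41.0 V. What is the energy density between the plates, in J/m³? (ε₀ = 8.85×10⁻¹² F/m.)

3.24 J/m³

E = V/d = 41.0 / 9.21×10⁻⁵ = 4.45×10⁵ V/m.
u = ½κε₀E² = ½ × 3.70 × 8.85×10⁻¹² × (4.45×10⁵)² = 3.24 J/m³.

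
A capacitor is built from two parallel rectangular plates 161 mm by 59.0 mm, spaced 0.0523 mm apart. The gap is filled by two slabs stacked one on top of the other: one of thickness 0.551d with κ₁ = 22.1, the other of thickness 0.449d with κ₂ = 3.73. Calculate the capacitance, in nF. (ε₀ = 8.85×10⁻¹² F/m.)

11.1 nF

A = 161 × 59.0 mm² = 9.50×10⁻³ m².
Stacked slabs ⇒ two capacitors in series, each with the full plate area.
C₁ = κ₁ε₀A/d₁ = 22.1 × 8.85×10⁻¹² × 9.50×10⁻³ / 2.88×10⁻⁵ = 6.45×10⁻⁸ F.
C₂ = κ₂ε₀A/d₂ = 3.73 × 8.85×10⁻¹² × 9.50×10⁻³ / 2.35×10⁻⁵ = 1.34×10⁻⁸ F.
C = (1/C₁ + 1/C₂)⁻¹ = 1.11×10⁻⁸ F.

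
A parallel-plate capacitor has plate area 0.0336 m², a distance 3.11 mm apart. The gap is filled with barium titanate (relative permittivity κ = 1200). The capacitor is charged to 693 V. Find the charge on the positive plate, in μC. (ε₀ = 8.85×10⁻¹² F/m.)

79.5 μC

C = κε₀A/d = 1200 × 8.85×10⁻¹² × 3.36×10⁻² / 3.11×10⁻³ = 1.15×10⁻⁷ F.
Q = CV = 1.15×10⁻⁷ × 693 = 7.95×10⁻⁵ C.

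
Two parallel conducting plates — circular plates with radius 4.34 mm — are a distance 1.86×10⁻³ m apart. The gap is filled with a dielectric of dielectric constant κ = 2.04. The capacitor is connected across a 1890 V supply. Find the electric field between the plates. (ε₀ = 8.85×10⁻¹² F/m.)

E = V/d = 1890 / 1.86×10⁻³ = 1.02×10⁶ V/m.

1.02 MV/m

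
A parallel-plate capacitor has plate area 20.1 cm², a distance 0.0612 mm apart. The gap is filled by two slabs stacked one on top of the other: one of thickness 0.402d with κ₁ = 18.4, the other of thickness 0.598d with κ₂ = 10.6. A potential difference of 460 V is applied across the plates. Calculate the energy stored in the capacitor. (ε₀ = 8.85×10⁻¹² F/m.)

393 μJ

A = 20.1 cm² = 2.01×10⁻³ m².
Stacked slabs ⇒ two capacitors in series, each with the full plate area.
C₁ = κ₁ε₀A/d₁ = 18.4 × 8.85×10⁻¹² × 2.01×10⁻³ / 2.46×10⁻⁵ = 1.33×10⁻⁸ F.
C₂ = κ₂ε₀A/d₂ = 10.6 × 8.85×10⁻¹² × 2.01×10⁻³ / 3.66×10⁻⁵ = 5.15×10⁻⁹ F.
C = (1/C₁ + 1/C₂)⁻¹ = 3.71×10⁻⁹ F.
U = ½CV² = ½ × 3.71×10⁻⁹ × (460)² = 3.93×10⁻⁴ J.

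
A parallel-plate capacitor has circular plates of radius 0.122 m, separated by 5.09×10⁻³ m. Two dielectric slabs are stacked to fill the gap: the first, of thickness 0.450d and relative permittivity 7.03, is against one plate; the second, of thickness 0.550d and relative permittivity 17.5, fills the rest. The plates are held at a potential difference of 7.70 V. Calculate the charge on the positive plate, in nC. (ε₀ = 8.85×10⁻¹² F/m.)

Q ≈ 6.56 nC

A = π(0.122 m)² = 4.68×10⁻² m².
Stacked slabs ⇒ two capacitors in series, each with the full plate area.
C₁ = κ₁ε₀A/d₁ = 7.03 × 8.85×10⁻¹² × 4.68×10⁻² / 2.29×10⁻³ = 1.27×10⁻⁹ F.
C₂ = κ₂ε₀A/d₂ = 17.5 × 8.85×10⁻¹² × 4.68×10⁻² / 2.80×10⁻³ = 2.59×10⁻⁹ F.
C = (1/C₁ + 1/C₂)⁻¹ = 8.52×10⁻¹⁰ F.
Q = CV = 8.52×10⁻¹⁰ × 7.70 = 6.56×10⁻⁹ C.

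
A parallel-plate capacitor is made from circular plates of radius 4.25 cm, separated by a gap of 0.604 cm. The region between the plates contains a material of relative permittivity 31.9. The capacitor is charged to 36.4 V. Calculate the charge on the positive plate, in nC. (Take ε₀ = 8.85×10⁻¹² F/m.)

A = π(4.25 cm)² = 5.67×10⁻³ m².
C = κε₀A/d = 31.9 × 8.85×10⁻¹² × 5.67×10⁻³ / 6.04×10⁻³ = 2.65×10⁻¹⁰ F.
Q = CV = 2.65×10⁻¹⁰ × 36.4 = 9.65×10⁻⁹ C.

Q ≈ 9.65 nC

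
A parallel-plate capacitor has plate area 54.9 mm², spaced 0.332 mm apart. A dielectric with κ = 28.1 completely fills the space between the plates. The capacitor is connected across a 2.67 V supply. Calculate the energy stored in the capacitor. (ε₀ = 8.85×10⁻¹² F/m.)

A = 54.9 mm² = 5.49×10⁻⁵ m².
C = κε₀A/d = 28.1 × 8.85×10⁻¹² × 5.49×10⁻⁵ / 3.32×10⁻⁴ = 4.11×10⁻¹¹ F.
U = ½CV² = ½ × 4.11×10⁻¹¹ × (2.67)² = 1.47×10⁻¹⁰ J.

U ≈ 147 pJ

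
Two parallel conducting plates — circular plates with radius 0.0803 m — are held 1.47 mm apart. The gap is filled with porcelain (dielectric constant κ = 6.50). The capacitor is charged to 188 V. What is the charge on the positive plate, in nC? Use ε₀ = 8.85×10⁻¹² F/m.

Q ≈ 149 nC

A = π(0.0803 m)² = 2.03×10⁻² m².
C = κε₀A/d = 6.50 × 8.85×10⁻¹² × 2.03×10⁻² / 1.47×10⁻³ = 7.93×10⁻¹⁰ F.
Q = CV = 7.93×10⁻¹⁰ × 188 = 1.49×10⁻⁷ C.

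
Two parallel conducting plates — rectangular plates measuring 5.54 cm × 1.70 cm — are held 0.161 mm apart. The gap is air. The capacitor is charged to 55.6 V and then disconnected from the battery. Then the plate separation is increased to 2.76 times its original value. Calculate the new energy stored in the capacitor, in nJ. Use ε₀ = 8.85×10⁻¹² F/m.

U ≈ 221 nJ

A = 5.54 × 1.70 cm² = 9.42×10⁻⁴ m².
Initially C₁ = ε₀A/d = 8.85×10⁻¹² × 9.42×10⁻⁴ / 1.61×10⁻⁴ = 5.18×10⁻¹¹ F.
U₁ = 8.00×10⁻⁸ J.
Isolated ⇒ Q is held fixed. C₂ = 0.362 C₁ and U = Q²/(2C), so U₂/U₁ = C₁/C₂ = 2.76.
U₂ = 2.76 × 8.00×10⁻⁸ = 2.21×10⁻⁷ J.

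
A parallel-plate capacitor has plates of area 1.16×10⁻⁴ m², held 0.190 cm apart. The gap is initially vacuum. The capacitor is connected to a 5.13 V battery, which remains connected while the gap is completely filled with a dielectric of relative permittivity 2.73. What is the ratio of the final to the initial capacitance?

C = κε₀A/d scales with κ, so C₂/C₁ = κ = 2.73.

C₂/C₁ ≈ 2.73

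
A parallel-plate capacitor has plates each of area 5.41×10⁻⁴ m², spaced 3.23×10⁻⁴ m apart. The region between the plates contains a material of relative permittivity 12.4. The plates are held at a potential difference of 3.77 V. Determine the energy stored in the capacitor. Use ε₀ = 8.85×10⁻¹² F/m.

U ≈ 1.31 nJ

C = κε₀A/d = 12.4 × 8.85×10⁻¹² × 5.41×10⁻⁴ / 3.23×10⁻⁴ = 1.84×10⁻¹⁰ F.
U = ½CV² = ½ × 1.84×10⁻¹⁰ × (3.77)² = 1.31×10⁻⁹ J.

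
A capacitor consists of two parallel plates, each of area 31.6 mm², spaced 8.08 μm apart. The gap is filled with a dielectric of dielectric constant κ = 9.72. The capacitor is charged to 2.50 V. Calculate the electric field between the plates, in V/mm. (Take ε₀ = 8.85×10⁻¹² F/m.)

E = V/d = 2.50 / 8.08×10⁻⁶ = 3.09×10⁵ V/m.

E ≈ 309 V/mm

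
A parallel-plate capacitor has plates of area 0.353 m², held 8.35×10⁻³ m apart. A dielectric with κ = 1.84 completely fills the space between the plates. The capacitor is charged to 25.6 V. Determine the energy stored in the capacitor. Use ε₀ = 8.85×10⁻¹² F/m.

C = κε₀A/d = 1.84 × 8.85×10⁻¹² × 0.353 / 8.35×10⁻³ = 6.88×10⁻¹⁰ F.
U = ½CV² = ½ × 6.88×10⁻¹⁰ × (25.6)² = 2.26×10⁻⁷ J.

226 nJ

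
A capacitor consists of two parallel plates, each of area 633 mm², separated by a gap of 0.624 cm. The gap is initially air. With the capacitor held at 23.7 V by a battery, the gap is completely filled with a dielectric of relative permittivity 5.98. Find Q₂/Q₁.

5.98

Battery connected ⇒ V is held fixed.
C₂ = 5.98 C₁ and Q = CV, so Q₂/Q₁ = C₂/C₁ = 5.98.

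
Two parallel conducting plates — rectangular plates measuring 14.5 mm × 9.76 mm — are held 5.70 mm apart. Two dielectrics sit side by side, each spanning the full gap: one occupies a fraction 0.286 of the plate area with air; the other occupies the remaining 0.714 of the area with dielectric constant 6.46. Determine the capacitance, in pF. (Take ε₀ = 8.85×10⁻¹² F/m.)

C ≈ 1.08 pF

A = 14.5 × 9.76 mm² = 1.42×10⁻⁴ m².
Side-by-side slabs ⇒ two capacitors in parallel, each spanning the full gap.
C₁ = κ₁ε₀A₁/d = 1.00 × 8.85×10⁻¹² × 4.05×10⁻⁵ / 5.70×10⁻³ = 6.28×10⁻¹⁴ F.
C₂ = κ₂ε₀A₂/d = 6.46 × 8.85×10⁻¹² × 1.01×10⁻⁴ / 5.70×10⁻³ = 1.01×10⁻¹² F.
C = C₁ + C₂ = 1.08×10⁻¹² F.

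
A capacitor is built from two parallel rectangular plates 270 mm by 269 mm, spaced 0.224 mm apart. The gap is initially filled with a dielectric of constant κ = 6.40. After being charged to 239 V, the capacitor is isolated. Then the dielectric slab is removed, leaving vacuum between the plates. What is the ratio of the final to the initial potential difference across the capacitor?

Isolated ⇒ Q is held fixed.
C₂ = 0.156 C₁ and V = Q/C, so V₂/V₁ = C₁/C₂ = 6.40.

6.40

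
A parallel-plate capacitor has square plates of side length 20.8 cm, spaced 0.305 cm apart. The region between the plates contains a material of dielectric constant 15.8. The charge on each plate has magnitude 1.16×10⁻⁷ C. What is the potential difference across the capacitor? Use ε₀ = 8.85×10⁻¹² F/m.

A = (20.8 cm)² = 4.33×10⁻² m².
C = κε₀A/d = 15.8 × 8.85×10⁻¹² × 4.33×10⁻² / 3.05×10⁻³ = 1.98×10⁻⁹ F.
V = Q/C = 1.16×10⁻⁷ / 1.98×10⁻⁹ = 58.5 V.

V ≈ 58.5 V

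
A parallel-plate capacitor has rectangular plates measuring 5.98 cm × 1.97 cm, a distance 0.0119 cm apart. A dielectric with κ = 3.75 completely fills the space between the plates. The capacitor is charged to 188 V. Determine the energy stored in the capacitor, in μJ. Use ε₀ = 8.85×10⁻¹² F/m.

U ≈ 5.81 μJ

A = 5.98 × 1.97 cm² = 1.18×10⁻³ m².
C = κε₀A/d = 3.75 × 8.85×10⁻¹² × 1.18×10⁻³ / 1.19×10⁻⁴ = 3.29×10⁻¹⁰ F.
U = ½CV² = ½ × 3.29×10⁻¹⁰ × (188)² = 5.81×10⁻⁶ J.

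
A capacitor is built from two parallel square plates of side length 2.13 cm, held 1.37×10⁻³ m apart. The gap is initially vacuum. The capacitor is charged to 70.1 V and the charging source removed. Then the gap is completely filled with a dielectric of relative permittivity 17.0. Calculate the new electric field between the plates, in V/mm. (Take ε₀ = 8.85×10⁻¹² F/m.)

3.01 V/mm

A = (2.13 cm)² = 4.54×10⁻⁴ m².
Initially C₁ = ε₀A/d = 8.85×10⁻¹² × 4.54×10⁻⁴ / 1.37×10⁻³ = 2.93×10⁻¹² F.
E₁ = 5.12×10⁴ V/m.
Isolated ⇒ Q is held fixed. V₂ = Q/C₂ = V₁/17.0; E = V/d, so E₂/E₁ = (V₂/V₁)(d₁/d₂) = 0.0588.
E₂ = 0.0588 × 5.12×10⁴ = 3.01×10³ V/m.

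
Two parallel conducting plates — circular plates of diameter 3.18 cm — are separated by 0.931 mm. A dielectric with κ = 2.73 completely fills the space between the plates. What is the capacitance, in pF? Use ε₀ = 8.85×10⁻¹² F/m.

C ≈ 20.6 pF

A = π(3.18/2 cm)² = 7.94×10⁻⁴ m².
C = κε₀A/d = 2.73 × 8.85×10⁻¹² × 7.94×10⁻⁴ / 9.31×10⁻⁴ = 2.06×10⁻¹¹ F.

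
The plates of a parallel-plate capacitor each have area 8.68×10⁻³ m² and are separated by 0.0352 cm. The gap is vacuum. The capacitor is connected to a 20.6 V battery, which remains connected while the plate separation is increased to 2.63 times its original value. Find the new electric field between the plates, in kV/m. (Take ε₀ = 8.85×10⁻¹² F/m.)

E ≈ 22.3 kV/m

Initially C₁ = ε₀A/d = 8.85×10⁻¹² × 8.68×10⁻³ / 3.52×10⁻⁴ = 2.18×10⁻¹⁰ F.
E₁ = 5.85×10⁴ V/m.
Battery connected ⇒ V is held fixed. E = V/d, so E₂/E₁ = d₁/d₂ = 0.380.
E₂ = 0.380 × 5.85×10⁴ = 2.23×10⁴ V/m.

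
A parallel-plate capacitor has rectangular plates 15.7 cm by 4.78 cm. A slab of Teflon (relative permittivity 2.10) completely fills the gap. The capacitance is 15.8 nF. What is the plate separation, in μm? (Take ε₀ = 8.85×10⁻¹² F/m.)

8.83 μm

A = 15.7 × 4.78 cm² = 7.50×10⁻³ m².
d = κε₀A/C = 2.10 × 8.85×10⁻¹² × 7.50×10⁻³ / 1.58×10⁻⁸ = 8.83×10⁻⁶ m.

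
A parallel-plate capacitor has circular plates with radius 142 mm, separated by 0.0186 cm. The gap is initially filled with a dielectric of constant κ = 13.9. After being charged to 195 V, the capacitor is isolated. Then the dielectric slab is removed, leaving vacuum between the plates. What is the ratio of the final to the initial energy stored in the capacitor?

13.9

Isolated ⇒ Q is held fixed.
C₂ = 0.0719 C₁ and U = Q²/(2C), so U₂/U₁ = C₁/C₂ = 13.9.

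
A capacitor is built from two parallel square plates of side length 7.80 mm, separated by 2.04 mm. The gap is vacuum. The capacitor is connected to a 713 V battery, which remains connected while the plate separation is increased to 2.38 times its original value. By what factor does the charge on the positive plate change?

Q₂/Q₁ ≈ 0.420

Battery connected ⇒ V is held fixed.
C₂ = 0.420 C₁ and Q = CV, so Q₂/Q₁ = C₂/C₁ = 0.420.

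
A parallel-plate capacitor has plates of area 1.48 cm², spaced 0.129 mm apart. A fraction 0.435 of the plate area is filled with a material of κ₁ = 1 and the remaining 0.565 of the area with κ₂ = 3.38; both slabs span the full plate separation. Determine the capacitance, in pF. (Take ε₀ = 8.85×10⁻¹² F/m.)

C ≈ 23.8 pF

A = 1.48 cm² = 1.48×10⁻⁴ m².
Side-by-side slabs ⇒ two capacitors in parallel, each spanning the full gap.
C₁ = κ₁ε₀A₁/d = 1.00 × 8.85×10⁻¹² × 6.44×10⁻⁵ / 1.29×10⁻⁴ = 4.42×10⁻¹² F.
C₂ = κ₂ε₀A₂/d = 3.38 × 8.85×10⁻¹² × 8.36×10⁻⁵ / 1.29×10⁻⁴ = 1.94×10⁻¹¹ F.
C = C₁ + C₂ = 2.38×10⁻¹¹ F.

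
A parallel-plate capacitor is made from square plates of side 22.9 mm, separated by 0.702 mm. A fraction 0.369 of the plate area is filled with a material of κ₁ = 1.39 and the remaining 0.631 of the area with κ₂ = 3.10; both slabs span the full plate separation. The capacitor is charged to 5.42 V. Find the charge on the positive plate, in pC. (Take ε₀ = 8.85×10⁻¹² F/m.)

Q ≈ 88.5 pC

A = (22.9 mm)² = 5.24×10⁻⁴ m².
Side-by-side slabs ⇒ two capacitors in parallel, each spanning the full gap.
C₁ = κ₁ε₀A₁/d = 1.39 × 8.85×10⁻¹² × 1.94×10⁻⁴ / 7.02×10⁻⁴ = 3.39×10⁻¹² F.
C₂ = κ₂ε₀A₂/d = 3.10 × 8.85×10⁻¹² × 3.31×10⁻⁴ / 7.02×10⁻⁴ = 1.29×10⁻¹¹ F.
C = C₁ + C₂ = 1.63×10⁻¹¹ F.
Q = CV = 1.63×10⁻¹¹ × 5.42 = 8.85×10⁻¹¹ C.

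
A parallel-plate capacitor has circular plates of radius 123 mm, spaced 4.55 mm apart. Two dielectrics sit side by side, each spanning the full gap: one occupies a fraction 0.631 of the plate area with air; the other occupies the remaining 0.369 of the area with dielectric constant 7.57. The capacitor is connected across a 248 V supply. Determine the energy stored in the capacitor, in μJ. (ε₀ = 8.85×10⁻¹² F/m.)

U ≈ 9.74 μJ

A = π(123 mm)² = 4.75×10⁻² m².
Side-by-side slabs ⇒ two capacitors in parallel, each spanning the full gap.
C₁ = κ₁ε₀A₁/d = 1.00 × 8.85×10⁻¹² × 3.00×10⁻² / 4.55×10⁻³ = 5.83×10⁻¹¹ F.
C₂ = κ₂ε₀A₂/d = 7.57 × 8.85×10⁻¹² × 1.75×10⁻² / 4.55×10⁻³ = 2.58×10⁻¹⁰ F.
C = C₁ + C₂ = 3.17×10⁻¹⁰ F.
U = ½CV² = ½ × 3.17×10⁻¹⁰ × (248)² = 9.74×10⁻⁶ J.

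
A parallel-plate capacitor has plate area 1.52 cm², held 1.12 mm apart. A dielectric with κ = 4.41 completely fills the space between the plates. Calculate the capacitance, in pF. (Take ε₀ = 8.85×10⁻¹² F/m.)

A = 1.52 cm² = 1.52×10⁻⁴ m².
C = κε₀A/d = 4.41 × 8.85×10⁻¹² × 1.52×10⁻⁴ / 1.12×10⁻³ = 5.30×10⁻¹² F.

C ≈ 5.30 pF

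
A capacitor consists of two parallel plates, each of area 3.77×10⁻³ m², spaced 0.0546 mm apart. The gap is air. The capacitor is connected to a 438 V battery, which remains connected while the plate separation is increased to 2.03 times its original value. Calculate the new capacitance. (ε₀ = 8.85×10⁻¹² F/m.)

301 pF

Initially C₁ = ε₀A/d = 8.85×10⁻¹² × 3.77×10⁻³ / 5.46×10⁻⁵ = 6.11×10⁻¹⁰ F.
C = ε₀A/d scales as 1/d, so C₂/C₁ = d₁/d₂ = 1/2.03 = 0.493.
C₂ = 0.493 × 6.11×10⁻¹⁰ = 3.01×10⁻¹⁰ F.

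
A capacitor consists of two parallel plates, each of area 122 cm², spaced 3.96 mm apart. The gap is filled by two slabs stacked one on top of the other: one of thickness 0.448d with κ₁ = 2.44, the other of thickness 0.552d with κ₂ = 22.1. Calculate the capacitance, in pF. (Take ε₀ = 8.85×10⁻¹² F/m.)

A = 122 cm² = 1.22×10⁻² m².
Stacked slabs ⇒ two capacitors in series, each with the full plate area.
C₁ = κ₁ε₀A/d₁ = 2.44 × 8.85×10⁻¹² × 1.22×10⁻² / 1.77×10⁻³ = 1.48×10⁻¹⁰ F.
C₂ = κ₂ε₀A/d₂ = 22.1 × 8.85×10⁻¹² × 1.22×10⁻² / 2.19×10⁻³ = 1.09×10⁻⁹ F.
C = (1/C₁ + 1/C₂)⁻¹ = 1.31×10⁻¹⁰ F.

C ≈ 131 pF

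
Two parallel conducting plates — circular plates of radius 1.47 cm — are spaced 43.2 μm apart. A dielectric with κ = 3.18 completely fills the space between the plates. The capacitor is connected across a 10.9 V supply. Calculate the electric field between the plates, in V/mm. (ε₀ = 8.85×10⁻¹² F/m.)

E = V/d = 10.9 / 4.32×10⁻⁵ = 2.52×10⁵ V/m.

252 V/mm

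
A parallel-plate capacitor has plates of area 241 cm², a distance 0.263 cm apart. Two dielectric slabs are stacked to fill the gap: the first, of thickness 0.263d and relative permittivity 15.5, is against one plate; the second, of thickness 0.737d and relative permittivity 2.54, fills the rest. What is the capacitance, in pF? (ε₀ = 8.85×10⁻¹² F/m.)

C ≈ 264 pF

A = 241 cm² = 2.41×10⁻² m².
Stacked slabs ⇒ two capacitors in series, each with the full plate area.
C₁ = κ₁ε₀A/d₁ = 15.5 × 8.85×10⁻¹² × 2.41×10⁻² / 6.92×10⁻⁴ = 4.78×10⁻⁹ F.
C₂ = κ₂ε₀A/d₂ = 2.54 × 8.85×10⁻¹² × 2.41×10⁻² / 1.94×10⁻³ = 2.79×10⁻¹⁰ F.
C = (1/C₁ + 1/C₂)⁻¹ = 2.64×10⁻¹⁰ F.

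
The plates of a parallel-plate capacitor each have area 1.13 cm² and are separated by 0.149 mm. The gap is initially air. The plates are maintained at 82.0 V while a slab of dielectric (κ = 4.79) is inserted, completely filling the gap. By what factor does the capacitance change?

C = κε₀A/d scales with κ, so C₂/C₁ = κ = 4.79.

4.79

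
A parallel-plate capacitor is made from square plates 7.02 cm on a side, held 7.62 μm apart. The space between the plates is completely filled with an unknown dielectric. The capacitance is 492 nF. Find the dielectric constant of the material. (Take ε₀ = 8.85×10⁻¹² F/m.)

A = (7.02 cm)² = 4.93×10⁻³ m².
κ = Cd/(ε₀A) = 4.92×10⁻⁷ × 7.62×10⁻⁶ / (8.85×10⁻¹² × 4.93×10⁻³) = 86.0.

κ ≈ 86.0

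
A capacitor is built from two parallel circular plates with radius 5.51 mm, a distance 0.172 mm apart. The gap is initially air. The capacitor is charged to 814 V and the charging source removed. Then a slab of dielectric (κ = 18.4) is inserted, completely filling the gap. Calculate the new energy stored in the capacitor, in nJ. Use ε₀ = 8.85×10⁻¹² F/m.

88.4 nJ

A = π(5.51 mm)² = 9.54×10⁻⁵ m².
Initially C₁ = ε₀A/d = 8.85×10⁻¹² × 9.54×10⁻⁵ / 1.72×10⁻⁴ = 4.91×10⁻¹² F.
U₁ = 1.63×10⁻⁶ J.
Isolated ⇒ Q is held fixed. C₂ = 18.4 C₁ and U = Q²/(2C), so U₂/U₁ = C₁/C₂ = 0.0543.
U₂ = 0.0543 × 1.63×10⁻⁶ = 8.84×10⁻⁸ J.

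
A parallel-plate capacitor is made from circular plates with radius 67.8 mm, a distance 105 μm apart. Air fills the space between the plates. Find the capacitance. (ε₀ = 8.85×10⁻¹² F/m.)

A = π(67.8 mm)² = 1.44×10⁻² m².
C = ε₀A/d = 8.85×10⁻¹² × 1.44×10⁻² / 1.05×10⁻⁴ = 1.22×10⁻⁹ F.

1.22 nF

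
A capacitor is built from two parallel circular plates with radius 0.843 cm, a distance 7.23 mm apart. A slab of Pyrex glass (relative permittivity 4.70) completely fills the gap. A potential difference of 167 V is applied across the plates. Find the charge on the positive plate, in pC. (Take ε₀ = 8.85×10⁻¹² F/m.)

Q ≈ 214 pC

A = π(0.843 cm)² = 2.23×10⁻⁴ m².
C = κε₀A/d = 4.70 × 8.85×10⁻¹² × 2.23×10⁻⁴ / 7.23×10⁻³ = 1.28×10⁻¹² F.
Q = CV = 1.28×10⁻¹² × 167 = 2.14×10⁻¹⁰ C.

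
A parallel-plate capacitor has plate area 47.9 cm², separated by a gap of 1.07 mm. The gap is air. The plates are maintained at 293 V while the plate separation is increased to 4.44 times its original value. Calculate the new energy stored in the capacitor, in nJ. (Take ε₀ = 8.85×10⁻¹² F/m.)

A = 47.9 cm² = 4.79×10⁻³ m².
Initially C₁ = ε₀A/d = 8.85×10⁻¹² × 4.79×10⁻³ / 1.07×10⁻³ = 3.96×10⁻¹¹ F.
U₁ = 1.70×10⁻⁶ J.
Battery connected ⇒ V is held fixed. C₂ = 0.225 C₁ and U = ½CV², so U₂/U₁ = C₂/C₁ = 0.225.
U₂ = 0.225 × 1.70×10⁻⁶ = 3.83×10⁻⁷ J.

383 nJ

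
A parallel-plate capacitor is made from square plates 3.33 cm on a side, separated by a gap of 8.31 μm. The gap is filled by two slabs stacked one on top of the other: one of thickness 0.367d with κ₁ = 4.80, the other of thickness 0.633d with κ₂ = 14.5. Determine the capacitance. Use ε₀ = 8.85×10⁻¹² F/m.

A = (3.33 cm)² = 1.11×10⁻³ m².
Stacked slabs ⇒ two capacitors in series, each with the full plate area.
C₁ = κ₁ε₀A/d₁ = 4.80 × 8.85×10⁻¹² × 1.11×10⁻³ / 3.05×10⁻⁶ = 1.54×10⁻⁸ F.
C₂ = κ₂ε₀A/d₂ = 14.5 × 8.85×10⁻¹² × 1.11×10⁻³ / 5.26×10⁻⁶ = 2.71×10⁻⁸ F.
C = (1/C₁ + 1/C₂)⁻¹ = 9.83×10⁻⁹ F.

9.83 nF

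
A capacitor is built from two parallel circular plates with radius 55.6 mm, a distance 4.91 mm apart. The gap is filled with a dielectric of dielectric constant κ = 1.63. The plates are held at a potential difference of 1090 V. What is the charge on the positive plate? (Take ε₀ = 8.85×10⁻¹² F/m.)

A = π(55.6 mm)² = 9.71×10⁻³ m².
C = κε₀A/d = 1.63 × 8.85×10⁻¹² × 9.71×10⁻³ / 4.91×10⁻³ = 2.85×10⁻¹¹ F.
Q = CV = 2.85×10⁻¹¹ × 1090 = 3.11×10⁻⁸ C.

31.1 nC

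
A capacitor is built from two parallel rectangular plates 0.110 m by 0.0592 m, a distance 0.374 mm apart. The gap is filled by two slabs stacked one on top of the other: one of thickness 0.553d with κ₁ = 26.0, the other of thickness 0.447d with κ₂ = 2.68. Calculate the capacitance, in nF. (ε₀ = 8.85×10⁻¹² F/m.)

A = 0.110 × 0.0592 m² = 6.51×10⁻³ m².
Stacked slabs ⇒ two capacitors in series, each with the full plate area.
C₁ = κ₁ε₀A/d₁ = 26.0 × 8.85×10⁻¹² × 6.51×10⁻³ / 2.07×10⁻⁴ = 7.24×10⁻⁹ F.
C₂ = κ₂ε₀A/d₂ = 2.68 × 8.85×10⁻¹² × 6.51×10⁻³ / 1.67×10⁻⁴ = 9.24×10⁻¹⁰ F.
C = (1/C₁ + 1/C₂)⁻¹ = 8.19×10⁻¹⁰ F.

0.819 nF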